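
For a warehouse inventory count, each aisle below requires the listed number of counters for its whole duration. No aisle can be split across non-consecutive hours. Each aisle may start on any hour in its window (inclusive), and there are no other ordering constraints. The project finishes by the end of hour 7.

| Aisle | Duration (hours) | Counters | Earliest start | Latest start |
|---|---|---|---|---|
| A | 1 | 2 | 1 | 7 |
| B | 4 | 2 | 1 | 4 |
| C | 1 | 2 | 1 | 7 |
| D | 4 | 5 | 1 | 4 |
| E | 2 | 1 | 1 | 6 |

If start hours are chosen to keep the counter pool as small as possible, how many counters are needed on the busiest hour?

7

Early-start (A@1, B@1, C@1, D@1, E@1) gives peak 12: h1:12  h2:8  h3:7  h4:7  h5:0  h6:0  h7:0.
Shift D→2, E→5.
Schedule A@1, B@1, C@1, D@2, E@5: h1:6  h2:7  h3:7  h4:7  h5:6  h6:1  h7:0 — peak 7.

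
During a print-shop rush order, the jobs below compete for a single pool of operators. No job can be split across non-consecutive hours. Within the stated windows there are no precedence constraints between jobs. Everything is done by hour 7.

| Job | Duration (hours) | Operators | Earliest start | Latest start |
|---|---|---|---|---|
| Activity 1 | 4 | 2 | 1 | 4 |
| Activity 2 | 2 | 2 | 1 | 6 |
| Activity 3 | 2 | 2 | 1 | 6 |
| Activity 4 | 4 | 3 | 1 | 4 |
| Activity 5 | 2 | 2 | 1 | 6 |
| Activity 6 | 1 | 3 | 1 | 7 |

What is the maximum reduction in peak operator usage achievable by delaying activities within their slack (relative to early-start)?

Early-start peak: h1:14  h2:11  h3:5  h4:5  h5:0  h6:0  h7:0 ⇒ 14.
Leveled (Activity 1@1, Activity 2@1, Activity 3@1, Activity 4@3, Activity 5@5, Activity 6@7): h1:6  h2:6  h3:5  h4:5  h5:5  h6:5  h7:3 ⇒ 6.
Reduction 14 − 6 = 8.

8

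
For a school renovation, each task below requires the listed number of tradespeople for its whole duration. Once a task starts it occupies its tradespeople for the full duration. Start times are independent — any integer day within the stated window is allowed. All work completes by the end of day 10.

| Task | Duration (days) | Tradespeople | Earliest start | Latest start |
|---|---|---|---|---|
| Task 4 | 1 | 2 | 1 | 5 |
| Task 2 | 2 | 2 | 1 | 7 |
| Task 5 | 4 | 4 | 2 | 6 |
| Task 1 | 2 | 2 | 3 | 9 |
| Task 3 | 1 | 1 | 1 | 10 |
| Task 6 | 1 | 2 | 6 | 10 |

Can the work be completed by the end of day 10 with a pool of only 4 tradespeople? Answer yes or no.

Schedule Task 4@1, Task 2@1, Task 5@3, Task 1@7, Task 3@2, Task 6@7: d1:4  d2:3  d3:4  d4:4  d5:4  d6:4  d7:4  d8:2  d9:0  d10:0 — peak 4 ≤ 4.

yes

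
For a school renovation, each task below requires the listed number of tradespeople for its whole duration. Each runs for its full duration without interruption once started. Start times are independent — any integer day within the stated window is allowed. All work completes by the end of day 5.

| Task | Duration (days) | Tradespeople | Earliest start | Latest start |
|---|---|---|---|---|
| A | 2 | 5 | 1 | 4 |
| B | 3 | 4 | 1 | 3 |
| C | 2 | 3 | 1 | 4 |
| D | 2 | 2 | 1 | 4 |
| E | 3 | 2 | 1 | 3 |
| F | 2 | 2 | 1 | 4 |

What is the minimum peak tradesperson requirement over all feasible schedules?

Early-start (A@1, B@1, C@1, D@1, E@1, F@1) gives peak 18: d1:18  d2:18  d3:6  d4:0  d5:0.
Shift C→3, D→4, E→3, F→4.
Schedule A@1, B@1, C@3, D@4, E@3, F@4: d1:9  d2:9  d3:9  d4:9  d5:6 — peak 9.
Total tradesperson-days = 42 over 5 days ⇒ peak ≥ ⌈42/5⌉ = 9, so 9 is optimal.

9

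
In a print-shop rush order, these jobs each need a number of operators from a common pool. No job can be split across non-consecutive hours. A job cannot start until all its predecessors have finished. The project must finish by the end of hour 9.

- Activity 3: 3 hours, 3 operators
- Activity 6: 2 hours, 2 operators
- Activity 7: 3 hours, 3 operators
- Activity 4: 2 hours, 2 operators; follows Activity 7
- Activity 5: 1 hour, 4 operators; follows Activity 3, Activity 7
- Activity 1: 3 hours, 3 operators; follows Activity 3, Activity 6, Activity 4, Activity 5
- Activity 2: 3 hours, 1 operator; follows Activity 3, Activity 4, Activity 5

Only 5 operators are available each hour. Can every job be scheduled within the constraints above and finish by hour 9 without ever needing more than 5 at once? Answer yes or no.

no

The minimum achievable peak is 6; 5 < 6, so no feasible schedule stays within the cap.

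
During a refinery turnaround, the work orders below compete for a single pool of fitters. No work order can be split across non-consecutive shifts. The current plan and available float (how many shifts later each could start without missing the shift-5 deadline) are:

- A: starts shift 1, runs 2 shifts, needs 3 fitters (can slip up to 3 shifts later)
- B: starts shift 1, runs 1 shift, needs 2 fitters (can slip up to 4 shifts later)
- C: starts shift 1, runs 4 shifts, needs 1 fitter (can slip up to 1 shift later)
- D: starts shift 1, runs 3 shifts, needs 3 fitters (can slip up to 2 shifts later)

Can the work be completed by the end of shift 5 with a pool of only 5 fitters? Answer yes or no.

yes

Schedule A@1, B@1, C@2, D@3: s1:5  s2:4  s3:4  s4:4  s5:4 — peak 5 ≤ 5.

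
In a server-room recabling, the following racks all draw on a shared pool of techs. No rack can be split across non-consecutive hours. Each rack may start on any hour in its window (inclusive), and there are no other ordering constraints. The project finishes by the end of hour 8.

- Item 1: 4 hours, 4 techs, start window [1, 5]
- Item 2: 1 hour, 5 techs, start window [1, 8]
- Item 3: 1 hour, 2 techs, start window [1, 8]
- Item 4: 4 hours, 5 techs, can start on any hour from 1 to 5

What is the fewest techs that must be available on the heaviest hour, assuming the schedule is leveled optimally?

Early-start (Item 1@1, Item 2@1, Item 3@1, Item 4@1) gives peak 16: h1:16  h2:9  h3:9  h4:9  h5:0  h6:0  h7:0  h8:0.
Shift Item 3→2, Item 4→3.
Schedule Item 1@1, Item 2@1, Item 3@2, Item 4@3: h1:9  h2:6  h3:9  h4:9  h5:5  h6:5  h7:0  h8:0 — peak 9.

9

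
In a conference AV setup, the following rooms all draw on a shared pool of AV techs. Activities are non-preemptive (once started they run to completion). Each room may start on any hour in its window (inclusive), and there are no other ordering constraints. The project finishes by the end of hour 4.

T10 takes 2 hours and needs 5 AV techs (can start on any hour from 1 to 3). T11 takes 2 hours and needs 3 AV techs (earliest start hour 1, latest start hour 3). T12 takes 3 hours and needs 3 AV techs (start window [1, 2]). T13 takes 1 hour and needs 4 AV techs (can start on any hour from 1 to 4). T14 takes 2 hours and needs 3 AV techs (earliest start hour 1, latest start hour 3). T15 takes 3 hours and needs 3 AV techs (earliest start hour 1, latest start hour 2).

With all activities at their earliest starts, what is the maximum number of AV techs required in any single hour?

21

Early-start schedule: T10@1, T11@1, T12@1, T13@1, T14@1, T15@1.
Load per hour: hour 1: 21, hour 2: 17, hour 3: 6, hour 4: 0.
Peak is 21.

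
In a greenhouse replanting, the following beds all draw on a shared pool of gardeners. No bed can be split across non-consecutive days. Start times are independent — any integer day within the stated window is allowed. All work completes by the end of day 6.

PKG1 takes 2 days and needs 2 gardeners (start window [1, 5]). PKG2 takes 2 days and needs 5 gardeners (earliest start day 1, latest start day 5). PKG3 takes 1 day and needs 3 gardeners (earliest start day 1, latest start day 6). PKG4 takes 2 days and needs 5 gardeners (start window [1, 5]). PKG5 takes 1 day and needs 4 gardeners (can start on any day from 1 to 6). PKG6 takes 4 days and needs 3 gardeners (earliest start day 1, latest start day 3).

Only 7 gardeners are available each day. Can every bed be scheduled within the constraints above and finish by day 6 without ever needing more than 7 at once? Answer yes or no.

Total gardener-days = 43; over 6 days the average is 43/6 > 7, so some day must exceed 7.

no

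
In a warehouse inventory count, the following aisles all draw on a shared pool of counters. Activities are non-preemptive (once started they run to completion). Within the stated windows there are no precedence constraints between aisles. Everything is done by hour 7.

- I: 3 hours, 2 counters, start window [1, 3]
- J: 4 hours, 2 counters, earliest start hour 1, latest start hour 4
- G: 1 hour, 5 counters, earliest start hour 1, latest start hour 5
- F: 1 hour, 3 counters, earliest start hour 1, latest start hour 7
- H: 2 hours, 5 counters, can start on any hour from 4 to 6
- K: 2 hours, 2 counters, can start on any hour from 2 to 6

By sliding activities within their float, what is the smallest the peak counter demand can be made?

6

Early-start (I@1, J@1, G@1, F@1, H@4, K@2) gives peak 12: h1:12  h2:6  h3:6  h4:7  h5:5  h6:0  h7:0.
Shift G→5, F→4, H→6.
Schedule I@1, J@1, G@5, F@4, H@6, K@2: h1:4  h2:6  h3:6  h4:5  h5:5  h6:5  h7:5 — peak 6.
Total counter-hours = 36 over 7 hours ⇒ peak ≥ ⌈36/7⌉ = 6, so 6 is optimal.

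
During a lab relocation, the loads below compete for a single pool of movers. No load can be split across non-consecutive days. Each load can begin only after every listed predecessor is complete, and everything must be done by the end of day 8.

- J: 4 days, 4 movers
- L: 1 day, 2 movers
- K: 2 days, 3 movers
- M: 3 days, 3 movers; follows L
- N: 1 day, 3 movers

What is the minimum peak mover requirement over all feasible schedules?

6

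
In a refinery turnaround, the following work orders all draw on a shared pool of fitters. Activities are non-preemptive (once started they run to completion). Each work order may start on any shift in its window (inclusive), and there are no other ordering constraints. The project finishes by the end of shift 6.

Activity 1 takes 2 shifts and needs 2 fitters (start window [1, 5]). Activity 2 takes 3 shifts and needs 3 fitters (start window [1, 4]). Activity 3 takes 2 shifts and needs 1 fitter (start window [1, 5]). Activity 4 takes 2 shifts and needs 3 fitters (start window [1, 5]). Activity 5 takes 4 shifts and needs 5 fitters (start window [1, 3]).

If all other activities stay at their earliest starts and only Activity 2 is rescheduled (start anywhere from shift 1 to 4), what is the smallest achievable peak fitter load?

11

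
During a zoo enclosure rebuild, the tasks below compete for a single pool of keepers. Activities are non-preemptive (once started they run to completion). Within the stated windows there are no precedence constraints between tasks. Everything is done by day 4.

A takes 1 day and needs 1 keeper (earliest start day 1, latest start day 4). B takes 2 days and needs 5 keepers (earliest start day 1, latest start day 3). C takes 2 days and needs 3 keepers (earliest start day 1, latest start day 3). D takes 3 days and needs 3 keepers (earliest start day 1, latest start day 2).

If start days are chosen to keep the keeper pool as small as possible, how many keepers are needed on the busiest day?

8

Early-start (A@1, B@1, C@1, D@1) gives peak 12: d1:12  d2:11  d3:3  d4:0.
Shift C→3, D→2.
Schedule A@1, B@1, C@3, D@2: d1:6  d2:8  d3:6  d4:6 — peak 8.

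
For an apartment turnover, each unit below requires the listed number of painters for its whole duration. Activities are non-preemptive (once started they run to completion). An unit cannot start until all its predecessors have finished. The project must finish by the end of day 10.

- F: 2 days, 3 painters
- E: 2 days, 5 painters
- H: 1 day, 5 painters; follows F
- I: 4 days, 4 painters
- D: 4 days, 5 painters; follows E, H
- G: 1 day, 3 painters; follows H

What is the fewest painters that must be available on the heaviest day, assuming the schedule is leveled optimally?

9

Early-start (F@1, E@1, H@3, I@1, D@4, G@4) gives peak 12: d1:12  d2:12  d3:9  d4:12  d5:5  d6:5  d7:5  d8:0  d9:0  d10:0.
Shift I→3, G→7.
Schedule F@1, E@1, H@3, I@3, D@4, G@7: d1:8  d2:8  d3:9  d4:9  d5:9  d6:9  d7:8  d8:0  d9:0  d10:0 — peak 9.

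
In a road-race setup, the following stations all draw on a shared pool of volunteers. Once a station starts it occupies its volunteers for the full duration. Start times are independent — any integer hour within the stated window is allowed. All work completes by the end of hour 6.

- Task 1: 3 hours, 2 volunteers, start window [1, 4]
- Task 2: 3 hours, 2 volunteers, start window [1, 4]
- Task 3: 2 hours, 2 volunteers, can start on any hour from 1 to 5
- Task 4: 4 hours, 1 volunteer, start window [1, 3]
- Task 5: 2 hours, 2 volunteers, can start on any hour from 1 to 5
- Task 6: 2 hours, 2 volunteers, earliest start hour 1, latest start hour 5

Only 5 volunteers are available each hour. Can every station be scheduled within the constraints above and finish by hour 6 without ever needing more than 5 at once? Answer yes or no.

Schedule Task 1@1, Task 2@4, Task 3@1, Task 4@1, Task 5@3, Task 6@5: h1:5  h2:5  h3:5  h4:5  h5:4  h6:4 — peak 5 ≤ 5.

yes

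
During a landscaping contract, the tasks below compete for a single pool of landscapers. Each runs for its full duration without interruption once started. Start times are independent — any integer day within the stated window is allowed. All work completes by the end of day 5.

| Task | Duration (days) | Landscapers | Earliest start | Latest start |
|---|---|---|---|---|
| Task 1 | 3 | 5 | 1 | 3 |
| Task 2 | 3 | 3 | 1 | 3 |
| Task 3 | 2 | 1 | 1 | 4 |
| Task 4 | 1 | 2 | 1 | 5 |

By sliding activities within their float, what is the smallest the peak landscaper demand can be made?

Early-start (Task 1@1, Task 2@1, Task 3@1, Task 4@1) gives peak 11: d1:11  d2:9  d3:8  d4:0  d5:0.
Shift Task 3→4, Task 4→4.
Schedule Task 1@1, Task 2@1, Task 3@4, Task 4@4: d1:8  d2:8  d3:8  d4:3  d5:1 — peak 8.

8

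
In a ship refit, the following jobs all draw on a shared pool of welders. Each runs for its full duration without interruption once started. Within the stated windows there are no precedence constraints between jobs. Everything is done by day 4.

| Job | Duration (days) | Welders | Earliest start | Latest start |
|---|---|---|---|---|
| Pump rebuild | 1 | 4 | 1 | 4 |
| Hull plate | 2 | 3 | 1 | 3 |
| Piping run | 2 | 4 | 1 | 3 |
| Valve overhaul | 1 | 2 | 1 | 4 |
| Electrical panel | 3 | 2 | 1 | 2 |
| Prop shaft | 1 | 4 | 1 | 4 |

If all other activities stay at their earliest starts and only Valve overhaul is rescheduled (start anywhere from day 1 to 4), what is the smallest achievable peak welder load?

Valve overhaul@1: d1:19  d2:9  d3:2  d4:0 → peak 19
Valve overhaul@2: d1:17  d2:11  d3:2  d4:0 → peak 17
Valve overhaul@3: d1:17  d2:9  d3:4  d4:0 → peak 17
Valve overhaul@4: d1:17  d2:9  d3:2  d4:2 → peak 17
Best is Valve overhaul@2, peak 17.

17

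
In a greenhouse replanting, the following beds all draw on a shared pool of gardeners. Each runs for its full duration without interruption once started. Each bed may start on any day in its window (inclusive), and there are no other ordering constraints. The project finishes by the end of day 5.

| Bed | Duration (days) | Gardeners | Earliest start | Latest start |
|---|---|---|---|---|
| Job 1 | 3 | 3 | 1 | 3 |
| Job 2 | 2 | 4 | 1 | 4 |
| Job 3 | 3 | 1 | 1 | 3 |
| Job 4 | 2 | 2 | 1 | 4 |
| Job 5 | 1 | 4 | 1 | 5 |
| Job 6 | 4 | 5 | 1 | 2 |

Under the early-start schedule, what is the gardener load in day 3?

9

At early start, day 3 has: Job 1, Job 3, Job 6.
Demand: 3 + 1 + 5 = 9.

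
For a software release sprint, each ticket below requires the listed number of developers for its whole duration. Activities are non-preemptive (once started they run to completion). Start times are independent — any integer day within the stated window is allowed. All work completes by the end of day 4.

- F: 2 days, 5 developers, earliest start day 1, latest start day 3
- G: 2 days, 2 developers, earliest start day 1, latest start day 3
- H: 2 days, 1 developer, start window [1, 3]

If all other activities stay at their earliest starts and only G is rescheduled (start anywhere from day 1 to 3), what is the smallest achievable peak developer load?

6

G@1: d1:8  d2:8  d3:0  d4:0 → peak 8
G@2: d1:6  d2:8  d3:2  d4:0 → peak 8
G@3: d1:6  d2:6  d3:2  d4:2 → peak 6
Best is G@3, peak 6.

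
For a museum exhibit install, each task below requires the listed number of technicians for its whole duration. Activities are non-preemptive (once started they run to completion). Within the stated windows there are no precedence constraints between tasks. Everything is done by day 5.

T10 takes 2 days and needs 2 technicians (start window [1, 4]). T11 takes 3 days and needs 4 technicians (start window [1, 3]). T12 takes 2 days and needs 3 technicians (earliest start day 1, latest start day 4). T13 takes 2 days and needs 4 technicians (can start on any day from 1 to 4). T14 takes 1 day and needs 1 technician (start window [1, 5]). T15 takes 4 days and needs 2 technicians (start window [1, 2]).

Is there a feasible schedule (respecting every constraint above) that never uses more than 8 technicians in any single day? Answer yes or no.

no

The minimum achievable peak is 9; 8 < 9, so no feasible schedule stays within the cap.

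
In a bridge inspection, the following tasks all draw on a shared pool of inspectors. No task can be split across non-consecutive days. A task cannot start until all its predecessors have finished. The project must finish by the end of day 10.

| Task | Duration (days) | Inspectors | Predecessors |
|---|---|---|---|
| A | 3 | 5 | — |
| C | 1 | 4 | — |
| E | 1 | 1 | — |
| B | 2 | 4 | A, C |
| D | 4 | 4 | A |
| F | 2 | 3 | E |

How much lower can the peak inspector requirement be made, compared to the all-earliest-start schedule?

Early-start peak: d1:10  d2:8  d3:8  d4:8  d5:8  d6:4  d7:4  d8:0  d9:0  d10:0 ⇒ 10.
Leveled (A@1, C@4, E@1, B@5, D@7, F@4): d1:6  d2:5  d3:5  d4:7  d5:7  d6:4  d7:4  d8:4  d9:4  d10:4 ⇒ 7.
Reduction 10 − 7 = 3.

3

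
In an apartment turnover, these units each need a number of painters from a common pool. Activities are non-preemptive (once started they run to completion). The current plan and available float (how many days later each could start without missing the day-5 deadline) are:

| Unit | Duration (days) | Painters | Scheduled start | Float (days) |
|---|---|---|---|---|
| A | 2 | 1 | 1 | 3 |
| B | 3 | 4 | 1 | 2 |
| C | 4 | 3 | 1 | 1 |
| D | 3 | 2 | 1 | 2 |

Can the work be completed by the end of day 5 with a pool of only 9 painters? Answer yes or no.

Schedule A@1, B@1, C@1, D@3: d1:8  d2:8  d3:9  d4:5  d5:2 — peak 9 ≤ 9.

yes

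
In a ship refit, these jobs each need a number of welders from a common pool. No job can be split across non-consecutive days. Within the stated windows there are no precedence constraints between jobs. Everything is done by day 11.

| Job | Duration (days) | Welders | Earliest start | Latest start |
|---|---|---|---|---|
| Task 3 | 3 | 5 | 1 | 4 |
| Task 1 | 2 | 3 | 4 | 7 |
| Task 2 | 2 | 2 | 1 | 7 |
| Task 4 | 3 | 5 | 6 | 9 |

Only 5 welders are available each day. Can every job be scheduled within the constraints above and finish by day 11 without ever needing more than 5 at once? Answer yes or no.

yes

Schedule Task 3@1, Task 1@4, Task 2@4, Task 4@6: d1:5  d2:5  d3:5  d4:5  d5:5  d6:5  d7:5  d8:5  d9:0  d10:0  d11:0 — peak 5 ≤ 5.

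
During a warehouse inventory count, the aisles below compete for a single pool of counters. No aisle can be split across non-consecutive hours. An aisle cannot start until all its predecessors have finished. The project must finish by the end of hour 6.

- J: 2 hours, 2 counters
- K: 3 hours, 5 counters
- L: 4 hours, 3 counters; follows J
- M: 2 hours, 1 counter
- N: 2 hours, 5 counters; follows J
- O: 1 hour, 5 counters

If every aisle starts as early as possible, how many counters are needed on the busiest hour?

13

Early-start schedule: J@1, K@1, L@3, M@1, N@3, O@1.
Load per hour: hour 1: 13, hour 2: 8, hour 3: 13, hour 4: 8, hour 5: 3, hour 6: 3.
Peak is 13.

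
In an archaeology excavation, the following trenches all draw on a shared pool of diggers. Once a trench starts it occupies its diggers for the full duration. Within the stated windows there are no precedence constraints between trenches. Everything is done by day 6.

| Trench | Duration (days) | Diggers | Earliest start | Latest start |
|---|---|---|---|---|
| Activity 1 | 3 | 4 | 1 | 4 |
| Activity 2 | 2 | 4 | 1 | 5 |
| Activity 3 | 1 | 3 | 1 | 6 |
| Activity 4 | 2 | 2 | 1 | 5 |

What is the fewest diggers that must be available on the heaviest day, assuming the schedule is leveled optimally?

Early-start (Activity 1@1, Activity 2@1, Activity 3@1, Activity 4@1) gives peak 13: d1:13  d2:10  d3:4  d4:0  d5:0  d6:0.
Shift Activity 2→4, Activity 3→6.
Schedule Activity 1@1, Activity 2@4, Activity 3@6, Activity 4@1: d1:6  d2:6  d3:4  d4:4  d5:4  d6:3 — peak 6.

6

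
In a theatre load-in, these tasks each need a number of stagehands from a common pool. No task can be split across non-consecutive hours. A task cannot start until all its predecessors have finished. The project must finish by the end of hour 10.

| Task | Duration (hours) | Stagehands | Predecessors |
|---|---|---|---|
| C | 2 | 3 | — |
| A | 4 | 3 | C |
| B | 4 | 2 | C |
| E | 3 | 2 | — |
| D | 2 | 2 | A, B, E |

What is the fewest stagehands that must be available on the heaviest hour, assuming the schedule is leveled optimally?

Early-start (C@1, A@3, B@3, E@1, D@7) gives peak 7: h1:5  h2:5  h3:7  h4:5  h5:5  h6:5  h7:2  h8:2  h9:0  h10:0.
Shift B→4, D→8.
Schedule C@1, A@3, B@4, E@1, D@8: h1:5  h2:5  h3:5  h4:5  h5:5  h6:5  h7:2  h8:2  h9:2  h10:0 — peak 5.

5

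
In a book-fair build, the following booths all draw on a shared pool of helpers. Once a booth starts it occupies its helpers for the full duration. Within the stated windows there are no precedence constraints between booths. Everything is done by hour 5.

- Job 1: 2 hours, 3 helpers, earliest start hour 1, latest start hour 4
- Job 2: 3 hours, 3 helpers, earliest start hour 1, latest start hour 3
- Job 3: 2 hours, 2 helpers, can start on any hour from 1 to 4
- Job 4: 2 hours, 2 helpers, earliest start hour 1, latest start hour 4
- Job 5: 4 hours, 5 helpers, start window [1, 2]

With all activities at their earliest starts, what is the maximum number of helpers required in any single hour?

15

Early-start schedule: Job 1@1, Job 2@1, Job 3@1, Job 4@1, Job 5@1.
Load per hour: hour 1: 15, hour 2: 15, hour 3: 8, hour 4: 5, hour 5: 0.
Peak is 15.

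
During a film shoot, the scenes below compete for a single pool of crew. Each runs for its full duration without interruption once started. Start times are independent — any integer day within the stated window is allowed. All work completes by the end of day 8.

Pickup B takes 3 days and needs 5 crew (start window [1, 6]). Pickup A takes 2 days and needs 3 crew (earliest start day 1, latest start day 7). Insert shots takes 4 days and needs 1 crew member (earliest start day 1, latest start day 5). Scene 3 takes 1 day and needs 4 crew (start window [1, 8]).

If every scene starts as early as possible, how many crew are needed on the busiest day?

13

Early-start schedule: Pickup B@1, Pickup A@1, Insert shots@1, Scene 3@1.
Load per day: day 1: 13, day 2: 9, day 3: 6, day 4: 1, day 5: 0, day 6: 0, day 7: 0, day 8: 0.
Peak is 13.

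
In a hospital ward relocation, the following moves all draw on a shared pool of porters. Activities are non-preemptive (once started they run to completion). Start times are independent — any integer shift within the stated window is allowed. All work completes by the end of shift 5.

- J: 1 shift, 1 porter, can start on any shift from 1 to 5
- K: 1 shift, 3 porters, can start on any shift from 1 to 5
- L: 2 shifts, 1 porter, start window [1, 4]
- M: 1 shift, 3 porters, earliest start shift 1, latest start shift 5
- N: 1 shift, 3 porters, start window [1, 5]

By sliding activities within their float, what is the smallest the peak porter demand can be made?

3

Early-start (J@1, K@1, L@1, M@1, N@1) gives peak 11: s1:11  s2:1  s3:0  s4:0  s5:0.
Shift K→3, M→4, N→5.
Schedule J@1, K@3, L@1, M@4, N@5: s1:2  s2:1  s3:3  s4:3  s5:3 — peak 3.
Total porter-shifts = 12 over 5 shifts ⇒ peak ≥ ⌈12/5⌉ = 3, so 3 is optimal.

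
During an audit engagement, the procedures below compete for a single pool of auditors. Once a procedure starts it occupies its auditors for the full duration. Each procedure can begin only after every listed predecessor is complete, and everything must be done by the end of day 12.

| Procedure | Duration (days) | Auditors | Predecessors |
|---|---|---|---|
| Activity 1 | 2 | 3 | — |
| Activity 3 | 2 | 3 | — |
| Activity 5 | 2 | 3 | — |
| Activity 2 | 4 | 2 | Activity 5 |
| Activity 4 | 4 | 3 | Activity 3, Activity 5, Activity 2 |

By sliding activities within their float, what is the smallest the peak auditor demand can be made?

5

Early-start (Activity 1@1, Activity 3@1, Activity 5@1, Activity 2@3, Activity 4@7) gives peak 9: d1:9  d2:9  d3:2  d4:2  d5:2  d6:2  d7:3  d8:3  d9:3  d10:3  d11:0  d12:0.
Shift Activity 3→5, Activity 5→3, Activity 2→5, Activity 4→9.
Schedule Activity 1@1, Activity 3@5, Activity 5@3, Activity 2@5, Activity 4@9: d1:3  d2:3  d3:3  d4:3  d5:5  d6:5  d7:2  d8:2  d9:3  d10:3  d11:3  d12:3 — peak 5.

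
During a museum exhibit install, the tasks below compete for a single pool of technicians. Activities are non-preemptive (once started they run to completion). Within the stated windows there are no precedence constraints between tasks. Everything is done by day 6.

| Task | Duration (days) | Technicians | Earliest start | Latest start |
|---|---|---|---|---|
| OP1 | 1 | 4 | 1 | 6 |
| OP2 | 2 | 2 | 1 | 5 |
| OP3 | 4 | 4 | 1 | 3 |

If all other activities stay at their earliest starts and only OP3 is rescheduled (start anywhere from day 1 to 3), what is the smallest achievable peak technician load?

OP3@1: d1:10  d2:6  d3:4  d4:4  d5:0  d6:0 → peak 10
OP3@2: d1:6  d2:6  d3:4  d4:4  d5:4  d6:0 → peak 6
OP3@3: d1:6  d2:2  d3:4  d4:4  d5:4  d6:4 → peak 6
Best is OP3@2, peak 6.

6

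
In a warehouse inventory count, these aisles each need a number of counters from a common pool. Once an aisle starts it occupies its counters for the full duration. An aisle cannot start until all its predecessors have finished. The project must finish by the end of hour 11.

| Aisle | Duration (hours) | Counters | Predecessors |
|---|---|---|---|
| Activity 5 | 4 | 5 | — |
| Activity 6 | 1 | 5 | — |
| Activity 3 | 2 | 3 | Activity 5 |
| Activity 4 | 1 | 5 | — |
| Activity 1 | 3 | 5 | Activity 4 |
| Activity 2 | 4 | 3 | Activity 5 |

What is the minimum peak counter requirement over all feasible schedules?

8

Early-start (Activity 5@1, Activity 6@1, Activity 3@5, Activity 4@1, Activity 1@2, Activity 2@5) gives peak 15: h1:15  h2:10  h3:10  h4:10  h5:6  h6:6  h7:3  h8:3  h9:0  h10:0  h11:0.
Shift Activity 6→5, Activity 4→6, Activity 1→7, Activity 2→7.
Schedule Activity 5@1, Activity 6@5, Activity 3@5, Activity 4@6, Activity 1@7, Activity 2@7: h1:5  h2:5  h3:5  h4:5  h5:8  h6:8  h7:8  h8:8  h9:8  h10:3  h11:0 — peak 8.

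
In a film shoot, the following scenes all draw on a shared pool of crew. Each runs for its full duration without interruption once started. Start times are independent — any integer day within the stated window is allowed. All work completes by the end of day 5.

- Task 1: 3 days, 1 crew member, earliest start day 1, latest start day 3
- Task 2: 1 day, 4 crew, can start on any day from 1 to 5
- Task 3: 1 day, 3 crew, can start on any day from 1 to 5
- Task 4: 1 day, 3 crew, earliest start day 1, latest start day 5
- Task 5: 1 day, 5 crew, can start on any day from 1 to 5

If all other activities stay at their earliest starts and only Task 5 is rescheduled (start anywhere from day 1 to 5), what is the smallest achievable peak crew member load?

Task 5@1: d1:16  d2:1  d3:1  d4:0  d5:0 → peak 16
Task 5@2: d1:11  d2:6  d3:1  d4:0  d5:0 → peak 11
Task 5@3: d1:11  d2:1  d3:6  d4:0  d5:0 → peak 11
Task 5@4: d1:11  d2:1  d3:1  d4:5  d5:0 → peak 11
Task 5@5: d1:11  d2:1  d3:1  d4:0  d5:5 → peak 11
Best is Task 5@2, peak 11.

11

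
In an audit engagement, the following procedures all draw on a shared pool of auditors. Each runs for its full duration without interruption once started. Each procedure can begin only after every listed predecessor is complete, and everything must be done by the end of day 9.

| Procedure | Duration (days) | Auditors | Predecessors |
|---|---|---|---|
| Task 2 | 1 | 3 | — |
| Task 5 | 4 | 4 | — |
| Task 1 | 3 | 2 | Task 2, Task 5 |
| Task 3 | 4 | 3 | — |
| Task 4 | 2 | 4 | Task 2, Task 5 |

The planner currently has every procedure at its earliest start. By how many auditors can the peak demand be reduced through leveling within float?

3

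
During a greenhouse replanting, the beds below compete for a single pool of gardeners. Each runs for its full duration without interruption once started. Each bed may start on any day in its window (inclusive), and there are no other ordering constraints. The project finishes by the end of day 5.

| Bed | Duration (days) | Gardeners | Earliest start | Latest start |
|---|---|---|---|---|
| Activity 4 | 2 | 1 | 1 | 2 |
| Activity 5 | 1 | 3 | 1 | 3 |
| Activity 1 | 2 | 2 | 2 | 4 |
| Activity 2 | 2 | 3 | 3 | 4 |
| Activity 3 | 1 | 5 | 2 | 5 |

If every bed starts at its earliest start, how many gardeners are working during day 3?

5

At early start, day 3 has: Activity 1, Activity 2.
Demand: 2 + 3 = 5.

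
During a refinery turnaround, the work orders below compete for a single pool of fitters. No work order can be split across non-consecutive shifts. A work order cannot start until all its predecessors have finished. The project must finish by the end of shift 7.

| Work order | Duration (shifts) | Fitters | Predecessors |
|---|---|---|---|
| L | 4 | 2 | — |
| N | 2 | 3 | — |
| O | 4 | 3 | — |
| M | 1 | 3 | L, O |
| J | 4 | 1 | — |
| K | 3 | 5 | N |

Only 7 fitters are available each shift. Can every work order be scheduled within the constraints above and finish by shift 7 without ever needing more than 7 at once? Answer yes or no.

The minimum achievable peak is 8; 7 < 8, so no feasible schedule stays within the cap.

no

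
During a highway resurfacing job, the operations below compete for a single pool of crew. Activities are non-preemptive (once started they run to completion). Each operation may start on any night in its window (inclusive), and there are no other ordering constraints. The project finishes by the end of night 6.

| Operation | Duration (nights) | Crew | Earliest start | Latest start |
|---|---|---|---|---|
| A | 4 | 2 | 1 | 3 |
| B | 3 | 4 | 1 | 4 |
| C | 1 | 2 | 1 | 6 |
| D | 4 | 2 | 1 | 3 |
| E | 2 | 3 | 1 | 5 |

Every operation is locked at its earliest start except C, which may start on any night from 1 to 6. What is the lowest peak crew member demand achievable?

C@1: n1:13  n2:11  n3:8  n4:4  n5:0  n6:0 → peak 13
C@2: n1:11  n2:13  n3:8  n4:4  n5:0  n6:0 → peak 13
C@3: n1:11  n2:11  n3:10  n4:4  n5:0  n6:0 → peak 11
C@4: n1:11  n2:11  n3:8  n4:6  n5:0  n6:0 → peak 11
C@5: n1:11  n2:11  n3:8  n4:4  n5:2  n6:0 → peak 11
C@6: n1:11  n2:11  n3:8  n4:4  n5:0  n6:2 → peak 11
Best is C@3, peak 11.

11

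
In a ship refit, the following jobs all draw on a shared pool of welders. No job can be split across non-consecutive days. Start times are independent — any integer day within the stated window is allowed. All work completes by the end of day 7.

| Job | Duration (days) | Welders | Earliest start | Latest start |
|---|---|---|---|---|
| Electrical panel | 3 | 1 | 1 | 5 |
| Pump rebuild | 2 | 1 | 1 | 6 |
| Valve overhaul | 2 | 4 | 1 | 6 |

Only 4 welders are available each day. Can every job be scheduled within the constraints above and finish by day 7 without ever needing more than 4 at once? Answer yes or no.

Schedule Electrical panel@1, Pump rebuild@1, Valve overhaul@4: d1:2  d2:2  d3:1  d4:4  d5:4  d6:0  d7:0 — peak 4 ≤ 4.

yes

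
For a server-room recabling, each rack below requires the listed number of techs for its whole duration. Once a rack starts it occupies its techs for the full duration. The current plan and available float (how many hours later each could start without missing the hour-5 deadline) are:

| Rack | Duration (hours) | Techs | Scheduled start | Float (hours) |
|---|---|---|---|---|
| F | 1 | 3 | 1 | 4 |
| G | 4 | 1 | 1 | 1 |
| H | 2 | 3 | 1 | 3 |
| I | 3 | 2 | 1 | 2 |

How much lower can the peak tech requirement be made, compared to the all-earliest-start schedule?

Early-start peak: h1:9  h2:6  h3:3  h4:1  h5:0 ⇒ 9.
Leveled (F@1, G@2, H@4, I@1): h1:5  h2:3  h3:3  h4:4  h5:4 ⇒ 5.
Reduction 9 − 5 = 4.

4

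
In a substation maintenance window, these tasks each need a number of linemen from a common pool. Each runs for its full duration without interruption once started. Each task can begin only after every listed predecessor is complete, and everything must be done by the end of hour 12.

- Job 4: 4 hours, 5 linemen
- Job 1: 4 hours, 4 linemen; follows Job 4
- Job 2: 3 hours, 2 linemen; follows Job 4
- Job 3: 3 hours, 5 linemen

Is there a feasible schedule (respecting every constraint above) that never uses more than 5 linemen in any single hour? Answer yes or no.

no

The minimum achievable peak is 6; 5 < 6, so no feasible schedule stays within the cap.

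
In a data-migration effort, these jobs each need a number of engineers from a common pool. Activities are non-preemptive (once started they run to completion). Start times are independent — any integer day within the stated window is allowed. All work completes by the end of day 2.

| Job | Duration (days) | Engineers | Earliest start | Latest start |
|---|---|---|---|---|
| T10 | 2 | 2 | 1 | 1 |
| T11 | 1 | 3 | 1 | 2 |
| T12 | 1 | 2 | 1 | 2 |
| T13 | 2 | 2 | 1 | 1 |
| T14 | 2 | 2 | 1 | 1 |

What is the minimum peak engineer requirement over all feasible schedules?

9

Early-start (T10@1, T11@1, T12@1, T13@1, T14@1) gives peak 11: d1:11  d2:6.
Shift T12→2.
Schedule T10@1, T11@1, T12@2, T13@1, T14@1: d1:9  d2:8 — peak 9.
Total engineer-days = 17 over 2 days ⇒ peak ≥ ⌈17/2⌉ = 9, so 9 is optimal.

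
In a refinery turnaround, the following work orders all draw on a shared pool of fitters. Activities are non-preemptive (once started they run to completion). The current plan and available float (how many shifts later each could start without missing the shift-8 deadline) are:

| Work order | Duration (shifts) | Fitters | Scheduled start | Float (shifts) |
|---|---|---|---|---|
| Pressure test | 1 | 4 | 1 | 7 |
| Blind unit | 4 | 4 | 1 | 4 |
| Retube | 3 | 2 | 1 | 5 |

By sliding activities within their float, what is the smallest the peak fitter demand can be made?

4

Early-start (Pressure test@1, Blind unit@1, Retube@1) gives peak 10: s1:10  s2:6  s3:6  s4:4  s5:0  s6:0  s7:0  s8:0.
Shift Blind unit→2, Retube→6.
Schedule Pressure test@1, Blind unit@2, Retube@6: s1:4  s2:4  s3:4  s4:4  s5:4  s6:2  s7:2  s8:2 — peak 4.
Total fitter-shifts = 26 over 8 shifts ⇒ peak ≥ ⌈26/8⌉ = 4, so 4 is optimal.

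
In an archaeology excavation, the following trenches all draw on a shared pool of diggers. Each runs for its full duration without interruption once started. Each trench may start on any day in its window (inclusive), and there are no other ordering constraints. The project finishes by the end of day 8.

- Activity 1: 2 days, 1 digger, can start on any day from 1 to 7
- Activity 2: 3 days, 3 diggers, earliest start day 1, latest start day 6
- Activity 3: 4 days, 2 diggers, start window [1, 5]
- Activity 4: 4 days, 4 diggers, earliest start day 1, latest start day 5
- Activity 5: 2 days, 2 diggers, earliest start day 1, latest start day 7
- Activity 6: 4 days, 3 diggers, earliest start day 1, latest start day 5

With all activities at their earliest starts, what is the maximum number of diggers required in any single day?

Early-start schedule: Activity 1@1, Activity 2@1, Activity 3@1, Activity 4@1, Activity 5@1, Activity 6@1.
Load per day: day 1: 15, day 2: 15, day 3: 12, day 4: 9, day 5: 0, day 6: 0, day 7: 0, day 8: 0.
Peak is 15.

15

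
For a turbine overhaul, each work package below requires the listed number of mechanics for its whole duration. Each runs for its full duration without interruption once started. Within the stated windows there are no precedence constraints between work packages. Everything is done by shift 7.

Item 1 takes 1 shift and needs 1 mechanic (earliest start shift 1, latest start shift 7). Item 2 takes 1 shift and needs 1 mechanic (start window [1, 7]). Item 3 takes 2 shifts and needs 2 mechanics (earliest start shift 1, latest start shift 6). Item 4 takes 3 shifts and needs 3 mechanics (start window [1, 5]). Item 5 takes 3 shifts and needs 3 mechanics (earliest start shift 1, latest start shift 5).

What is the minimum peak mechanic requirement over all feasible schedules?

5

Early-start (Item 1@1, Item 2@1, Item 3@1, Item 4@1, Item 5@1) gives peak 10: s1:10  s2:8  s3:6  s4:0  s5:0  s6:0  s7:0.
Shift Item 4→2, Item 5→5.
Schedule Item 1@1, Item 2@1, Item 3@1, Item 4@2, Item 5@5: s1:4  s2:5  s3:3  s4:3  s5:3  s6:3  s7:3 — peak 5.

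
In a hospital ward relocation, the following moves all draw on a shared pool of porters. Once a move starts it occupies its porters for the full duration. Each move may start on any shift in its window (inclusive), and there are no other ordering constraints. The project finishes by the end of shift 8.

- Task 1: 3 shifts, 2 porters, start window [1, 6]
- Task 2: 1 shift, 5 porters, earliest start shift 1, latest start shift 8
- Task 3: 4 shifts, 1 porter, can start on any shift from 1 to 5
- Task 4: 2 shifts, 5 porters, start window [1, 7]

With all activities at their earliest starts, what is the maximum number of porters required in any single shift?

13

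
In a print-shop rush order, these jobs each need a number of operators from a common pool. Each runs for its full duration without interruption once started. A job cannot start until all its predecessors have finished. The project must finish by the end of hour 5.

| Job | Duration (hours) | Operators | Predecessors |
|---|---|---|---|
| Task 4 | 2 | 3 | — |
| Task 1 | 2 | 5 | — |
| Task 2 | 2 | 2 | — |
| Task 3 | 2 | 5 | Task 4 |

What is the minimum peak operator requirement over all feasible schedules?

8

Early-start (Task 4@1, Task 1@1, Task 2@1, Task 3@3) gives peak 10: h1:10  h2:10  h3:5  h4:5  h5:0.
Shift Task 2→3.
Schedule Task 4@1, Task 1@1, Task 2@3, Task 3@3: h1:8  h2:8  h3:7  h4:7  h5:0 — peak 8.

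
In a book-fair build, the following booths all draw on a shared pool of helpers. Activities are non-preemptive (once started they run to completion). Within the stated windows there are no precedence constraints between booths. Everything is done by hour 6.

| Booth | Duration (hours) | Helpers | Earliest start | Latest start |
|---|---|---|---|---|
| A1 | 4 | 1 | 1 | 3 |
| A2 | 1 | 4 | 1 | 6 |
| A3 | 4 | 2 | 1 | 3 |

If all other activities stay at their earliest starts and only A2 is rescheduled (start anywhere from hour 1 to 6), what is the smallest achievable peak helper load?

4

A2@1: h1:7  h2:3  h3:3  h4:3  h5:0  h6:0 → peak 7
A2@2: h1:3  h2:7  h3:3  h4:3  h5:0  h6:0 → peak 7
A2@3: h1:3  h2:3  h3:7  h4:3  h5:0  h6:0 → peak 7
A2@4: h1:3  h2:3  h3:3  h4:7  h5:0  h6:0 → peak 7
A2@5: h1:3  h2:3  h3:3  h4:3  h5:4  h6:0 → peak 4
A2@6: h1:3  h2:3  h3:3  h4:3  h5:0  h6:4 → peak 4
Best is A2@5, peak 4.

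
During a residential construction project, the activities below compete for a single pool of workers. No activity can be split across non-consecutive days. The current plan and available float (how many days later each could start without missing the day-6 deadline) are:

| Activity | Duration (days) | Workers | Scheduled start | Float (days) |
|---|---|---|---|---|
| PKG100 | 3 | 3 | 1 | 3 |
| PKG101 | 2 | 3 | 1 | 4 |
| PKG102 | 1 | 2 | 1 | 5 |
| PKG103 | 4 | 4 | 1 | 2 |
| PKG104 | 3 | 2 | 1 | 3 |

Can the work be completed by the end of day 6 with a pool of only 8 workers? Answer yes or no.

Schedule PKG100@1, PKG101@5, PKG102@5, PKG103@1, PKG104@4: d1:7  d2:7  d3:7  d4:6  d5:7  d6:5 — peak 7 ≤ 8.

yes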